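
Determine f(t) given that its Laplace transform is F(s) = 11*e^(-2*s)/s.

f(t) = Heaviside(t - 2)*(11)

The factor e^(-2s) signals a time shift by c = 2 (second shifting theorem).
L{11} = 11/s, so L^-1{11/s} = 11.
Hence the inverse is u(t - 2) times that function evaluated at t - 2.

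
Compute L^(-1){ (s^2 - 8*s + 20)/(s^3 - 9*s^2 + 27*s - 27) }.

Factor the denominator: s^3 - 9*s^2 + 27*s - 27 = (s - 3)^3.
Partial fraction decomposition gives [1/(s - 3)] + [-2/(s - 3)^2] + [5/(s - 3)^3].
Invert each term: 1/(s - 3) ↔ e^(3t); -2/(s - 3)^2 ↔ -2t·e^(3t); 5/(s - 3)^3 ↔ (5/2)t^2·e^(3t).

5*t^2*exp(3*t)/2 - 2*t*exp(3*t) + exp(3*t)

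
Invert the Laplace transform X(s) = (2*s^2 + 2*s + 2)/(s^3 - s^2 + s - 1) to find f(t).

Factor the denominator: s^3 - s^2 + s - 1 = (s - 1)*(s^2 + 1).
Partial fraction decomposition gives [3/(s - 1)] + [-s/(s^2 + 1)] + [1/(s^2 + 1)].
Invert each term: 3/(s - 1) ↔ 3e^(t); -1·s/(s^2 + 1) ↔ -cos(t); 1·1/(s^2 + 1) ↔ sin(t).

f(t) = 3*exp(t) + sin(t) - cos(t)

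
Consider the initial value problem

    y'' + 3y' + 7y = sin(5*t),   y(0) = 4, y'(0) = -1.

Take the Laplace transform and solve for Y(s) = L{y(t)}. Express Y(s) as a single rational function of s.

Y(s) = (4*s^3 + 11*s^2 + 100*s + 280)/(s^4 + 3*s^3 + 32*s^2 + 75*s + 175)

Laplace-transform each side.
Using L{y''} = s^2 Y - s·y(0) - y'(0) and L{y'} = sY - y(0), with y(0) = 4, y'(0) = -1, the left side becomes (s^2 + 3*s + 7)Y - (4*s + 11).
The right side is L{sin(5*t)} = 5/(s^2 + 25).
So (s^2 + 3*s + 7)Y = 5/(s^2 + 25) + (4*s + 11).
Solve for Y(s) and write it as one ratio of polynomials.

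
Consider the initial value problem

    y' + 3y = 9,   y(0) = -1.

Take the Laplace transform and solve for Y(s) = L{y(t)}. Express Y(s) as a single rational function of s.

Y(s) = (-s + 9)/(s^2 + 3*s)

Transform both sides with L{·}.
With L{y'} = sY - y(0) = sY - (-1): the LHS transforms to (s + 3)Y - (-1).
The right side is L{9} = 9/s.
So (s + 3)Y = 9/s + (-1).
Divide through and combine into a single rational function.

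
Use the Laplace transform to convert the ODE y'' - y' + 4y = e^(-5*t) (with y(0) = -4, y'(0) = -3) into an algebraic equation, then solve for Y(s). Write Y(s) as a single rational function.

Y(s) = (-4*s^2 - 19*s + 6)/(s^3 + 4*s^2 - s + 20)

Take the Laplace transform of both sides.
Using L{y''} = s^2 Y - s·y(0) - y'(0) and L{y'} = sY - y(0), with y(0) = -4, y'(0) = -3, the left side becomes (s^2 - s + 4)Y - (-4*s + 1).
The right side is L{e^(-5*t)} = 1/(s + 5).
So (s^2 - s + 4)Y = 1/(s + 5) + (-4*s + 1).
Divide through and combine into a single rational function.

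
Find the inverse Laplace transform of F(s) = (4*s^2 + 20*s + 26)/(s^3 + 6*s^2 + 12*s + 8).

t^2*exp(-2*t) + 4*t*exp(-2*t) + 4*exp(-2*t)

Factor the denominator: s^3 + 6*s^2 + 12*s + 8 = (s + 2)^3.
Partial fraction decomposition gives [4/(s + 2)] + [4/(s + 2)^2] + [2/(s + 2)^3].
Invert each term: 4/(s + 2) ↔ 4e^(-2t); 4/(s + 2)^2 ↔ 4t·e^(-2t); 2/(s + 2)^3 ↔ (1)t^2·e^(-2t).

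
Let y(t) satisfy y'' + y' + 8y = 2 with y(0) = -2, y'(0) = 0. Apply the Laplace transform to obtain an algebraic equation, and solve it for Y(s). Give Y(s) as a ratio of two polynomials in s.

Y(s) = (-2*s^2 - 2*s + 2)/(s^3 + s^2 + 8*s)

Take the Laplace transform of both sides.
Using L{y''} = s^2 Y - s·y(0) - y'(0) and L{y'} = sY - y(0), with y(0) = -2, y'(0) = 0, the left side becomes (s^2 + s + 8)Y - (-2*s - 2).
The right side is L{2} = 2/s.
So (s^2 + s + 8)Y = 2/s + (-2*s - 2).
Solve for Y(s) and write it as one ratio of polynomials.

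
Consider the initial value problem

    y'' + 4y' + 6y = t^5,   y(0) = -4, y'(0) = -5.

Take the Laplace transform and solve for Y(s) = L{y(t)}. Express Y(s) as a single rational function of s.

Y(s) = (-4*s^7 - 21*s^6 + 120)/(s^8 + 4*s^7 + 6*s^6)

Transform both sides with L{·}.
The derivative rules (L{y''} = s^2 Y - s·y(0) - y'(0) and L{y'} = sY - y(0), with y(0) = -4, y'(0) = -5) turn the left side into (s^2 + 4*s + 6)Y - (-4*s - 21).
The right side is L{t^5} = 120/s^6.
So (s^2 + 4*s + 6)Y = 120/s^6 + (-4*s - 21).
Isolate Y and clear denominators.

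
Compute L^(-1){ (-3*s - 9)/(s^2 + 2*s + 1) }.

-6*t*exp(-t) - 3*exp(-t)

Factor the denominator: s^2 + 2*s + 1 = (s + 1)^2.
Partial fraction decomposition gives [-3/(s + 1)] + [-6/(s + 1)^2].
Invert each term: -3/(s + 1) ↔ -3e^(-t); -6/(s + 1)^2 ↔ -6t·e^(-t).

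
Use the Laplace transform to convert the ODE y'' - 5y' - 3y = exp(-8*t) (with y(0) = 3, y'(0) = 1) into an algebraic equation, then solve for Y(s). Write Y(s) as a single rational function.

Y(s) = (3*s^2 + 10*s - 111)/(s^3 + 3*s^2 - 43*s - 24)

Take the Laplace transform of both sides.
The derivative rules (L{y''} = s^2 Y - s·y(0) - y'(0) and L{y'} = sY - y(0), with y(0) = 3, y'(0) = 1) turn the left side into (s^2 - 5*s - 3)Y - (3*s - 14).
The right side is L{exp(-8*t)} = 1/(s + 8).
So (s^2 - 5*s - 3)Y = 1/(s + 8) + (3*s - 14).
Isolate Y and clear denominators.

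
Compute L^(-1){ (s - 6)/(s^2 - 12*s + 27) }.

exp(6*t)*cosh(3*t)

Rewrite the denominator: s^2 - 12*s + 27 = (s - 6)^2 - 9.
The form in (s - 6) signals a first-shifting-theorem factor e^(6t).
Since L{cosh(3t)} = s/(s^2 - 9), the inverse is e^(6*t)*cosh(3*t).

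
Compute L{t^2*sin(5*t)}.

10*(3*s^2 - 25)/(s^2 + 25)^3

L{sin(5t)} = 5/(s^2 + 25).
Then apply L{t^2·g(t)} = (-1)^2 d^2/ds^2[G(s)] with G(s) = 5/(s^2 + 25):
differentiating 2 times and applying the sign gives 10*(3*s^2 - 25)/(s^2 + 25)^3.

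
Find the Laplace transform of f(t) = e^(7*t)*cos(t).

L{cos(t)} = s/(s^2 + 1).
By the first shifting theorem, multiplying by e^(7t) replaces s with s - 7.

(s - 7)/((s - 7)^2 + 1)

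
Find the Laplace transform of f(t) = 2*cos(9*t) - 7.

2*s/(s^2 + 81) - 7/s

Apply the Laplace transform termwise.
L{-7} = -7/s; (2)·[L{cos(9t)} = s/(s^2 + 81)].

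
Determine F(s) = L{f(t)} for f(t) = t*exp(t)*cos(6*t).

L{cos(6t)} = s/(s^2 + 36).
Multiplying by e^(t) shifts s → s - 1, so L{exp(t)*cos(6*t)} = (s - 1)/((s - 1)^2 + 36).
Then apply L{t·g(t)} = -d/ds[G(s)] with G(s) = (s - 1)/((s - 1)^2 + 36):
differentiating 1 time and applying the sign gives (s - 7)*(s + 5)/(s^2 - 2*s + 37)^2.

F(s) = (s - 7)*(s + 5)/(s^2 - 2*s + 37)^2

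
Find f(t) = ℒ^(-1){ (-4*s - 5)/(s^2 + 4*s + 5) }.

f(t) = 3*exp(-2*t)*sin(t) - 4*exp(-2*t)*cos(t)

Complete the square in the denominator: s^2 + 4*s + 5 = (s + 2)^2 + 1^2.
Split the numerator to match: -4*s - 5 = -4·(s + 2) + 3·1.
Invert each term: -4·(s + 2)/((s + 2)^2 + 1) ↔ -4e^(-2t)cos(t); 3·1/((s + 2)^2 + 1) ↔ 3e^(-2t)sin(t).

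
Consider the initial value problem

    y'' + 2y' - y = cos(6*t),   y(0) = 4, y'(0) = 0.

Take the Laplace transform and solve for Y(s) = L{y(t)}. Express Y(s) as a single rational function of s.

Take the Laplace transform of both sides.
The derivative rules (L{y''} = s^2 Y - s·y(0) - y'(0) and L{y'} = sY - y(0), with y(0) = 4, y'(0) = 0) turn the left side into (s^2 + 2*s - 1)Y - (4*s + 8).
The right side is L{cos(6*t)} = s/(s^2 + 36).
So (s^2 + 2*s - 1)Y = s/(s^2 + 36) + (4*s + 8).
Isolate Y and clear denominators.

Y(s) = (4*s^3 + 8*s^2 + 145*s + 288)/(s^4 + 2*s^3 + 35*s^2 + 72*s - 36)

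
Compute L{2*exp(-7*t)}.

L{2} = 2/s.
By the first shifting theorem, multiplying by e^(-7t) replaces s with s + 7.

2/(s + 7)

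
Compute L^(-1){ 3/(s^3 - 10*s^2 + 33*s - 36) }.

-3*t*exp(3*t) + 3*exp(4*t) - 3*exp(3*t)

Factor the denominator: s^3 - 10*s^2 + 33*s - 36 = (s - 4)*(s - 3)^2.
Partial fraction decomposition gives [-3/(s - 3)] + [-3/(s - 3)^2] + [3/(s - 4)].
Invert each term: -3/(s - 3) ↔ -3e^(3t); -3/(s - 3)^2 ↔ -3t·e^(3t); 3/(s - 4) ↔ 3e^(4t).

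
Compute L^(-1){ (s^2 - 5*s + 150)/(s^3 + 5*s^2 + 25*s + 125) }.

2*sin(5*t) - 3*cos(5*t) + 4*exp(-5*t)

Factor the denominator: s^3 + 5*s^2 + 25*s + 125 = (s + 5)*(s^2 + 25).
Partial fraction decomposition gives [4/(s + 5)] + [-3*s/(s^2 + 25)] + [10/(s^2 + 25)].
Invert each term: 4/(s + 5) ↔ 4e^(-5t); -3·s/(s^2 + 25) ↔ -3cos(5t); 2·5/(s^2 + 25) ↔ 2sin(5t).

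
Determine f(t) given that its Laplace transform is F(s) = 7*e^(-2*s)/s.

The factor e^(-2s) signals a time shift by c = 2 (second shifting theorem).
L{7} = 7/s, so L^-1{7/s} = 7.
Hence the inverse is u(t - 2) times that function evaluated at t - 2.

f(t) = Heaviside(t - 2)*(7)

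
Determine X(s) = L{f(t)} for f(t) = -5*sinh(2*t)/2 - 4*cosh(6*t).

The transform is linear, so treat each term independently.
(-5/2)·[L{sinh(2t)} = 2/(s^2 - 4)]; (-4)·[L{cosh(6t)} = s/(s^2 - 36)].

X(s) = -4*s/(s^2 - 36) - 5/(s^2 - 4)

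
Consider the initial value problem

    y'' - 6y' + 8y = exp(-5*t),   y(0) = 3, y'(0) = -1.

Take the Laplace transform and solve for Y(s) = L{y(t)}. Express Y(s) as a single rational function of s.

Y(s) = (3*s^2 - 4*s - 94)/(s^3 - s^2 - 22*s + 40)

Take the Laplace transform of both sides.
With L{y''} = s^2 Y - s·y(0) - y'(0) and L{y'} = sY - y(0), with y(0) = 3, y'(0) = -1: the LHS transforms to (s^2 - 6*s + 8)Y - (3*s - 19).
The right side is L{exp(-5*t)} = 1/(s + 5).
So (s^2 - 6*s + 8)Y = 1/(s + 5) + (3*s - 19).
Divide through and combine into a single rational function.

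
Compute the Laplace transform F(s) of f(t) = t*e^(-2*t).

F(s) = (s + 2)^(-2)

L{e^(-2t)} = 1/(s + 2).
Then apply L{t·g(t)} = -d/ds[G(s)] with G(s) = 1/(s + 2):
differentiating 1 time and applying the sign gives (s + 2)^(-2).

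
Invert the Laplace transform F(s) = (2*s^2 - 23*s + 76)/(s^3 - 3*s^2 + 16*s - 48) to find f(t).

f(t) = exp(3*t) - 5*sin(4*t) + cos(4*t)

Factor the denominator: s^3 - 3*s^2 + 16*s - 48 = (s - 3)*(s^2 + 16).
Partial fraction decomposition gives [1/(s - 3)] + [s/(s^2 + 16)] + [-20/(s^2 + 16)].
Invert each term: 1/(s - 3) ↔ e^(3t); 1·s/(s^2 + 16) ↔ cos(4t); -5·4/(s^2 + 16) ↔ -5sin(4t).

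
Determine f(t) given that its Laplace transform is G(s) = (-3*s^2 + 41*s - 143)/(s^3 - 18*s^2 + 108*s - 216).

f(t) = -5*t^2*exp(6*t)/2 + 5*t*exp(6*t) - 3*exp(6*t)

Factor the denominator: s^3 - 18*s^2 + 108*s - 216 = (s - 6)^3.
Partial fraction decomposition gives [-3/(s - 6)] + [5/(s - 6)^2] + [-5/(s - 6)^3].
Invert each term: -3/(s - 6) ↔ -3e^(6t); 5/(s - 6)^2 ↔ 5t·e^(6t); -5/(s - 6)^3 ↔ (-5/2)t^2·e^(6t).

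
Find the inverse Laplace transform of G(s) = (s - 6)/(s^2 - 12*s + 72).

exp(6*t)*cos(6*t)

Rewrite the denominator: s^2 - 12*s + 72 = (s - 6)^2 + 36.
The form in (s - 6) signals a first-shifting-theorem factor e^(6t).
Since L{cos(6t)} = s/(s^2 + 36), the inverse is exp(6*t)*cos(6*t).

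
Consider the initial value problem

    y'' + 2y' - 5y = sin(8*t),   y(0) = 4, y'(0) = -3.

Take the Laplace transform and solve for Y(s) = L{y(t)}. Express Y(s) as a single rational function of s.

Y(s) = (4*s^3 + 5*s^2 + 256*s + 328)/(s^4 + 2*s^3 + 59*s^2 + 128*s - 320)

Transform both sides with L{·}.
The derivative rules (L{y''} = s^2 Y - s·y(0) - y'(0) and L{y'} = sY - y(0), with y(0) = 4, y'(0) = -3) turn the left side into (s^2 + 2*s - 5)Y - (4*s + 5).
The right side is L{sin(8*t)} = 8/(s^2 + 64).
So (s^2 + 2*s - 5)Y = 8/(s^2 + 64) + (4*s + 5).
Isolate Y and clear denominators.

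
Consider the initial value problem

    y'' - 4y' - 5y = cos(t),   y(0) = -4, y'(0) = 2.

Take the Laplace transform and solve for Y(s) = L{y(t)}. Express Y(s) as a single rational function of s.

Apply the Laplace transform to the equation.
The derivative rules (L{y''} = s^2 Y - s·y(0) - y'(0) and L{y'} = sY - y(0), with y(0) = -4, y'(0) = 2) turn the left side into (s^2 - 4*s - 5)Y - (-4*s + 18).
The right side is L{cos(t)} = s/(s^2 + 1).
So (s^2 - 4*s - 5)Y = s/(s^2 + 1) + (-4*s + 18).
Solve for Y(s) and write it as one ratio of polynomials.

Y(s) = (-4*s^3 + 18*s^2 - 3*s + 18)/(s^4 - 4*s^3 - 4*s^2 - 4*s - 5)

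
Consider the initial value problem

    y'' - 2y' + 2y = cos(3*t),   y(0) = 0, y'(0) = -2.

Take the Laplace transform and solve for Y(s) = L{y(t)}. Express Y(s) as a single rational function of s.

Y(s) = (-2*s^2 + s - 18)/(s^4 - 2*s^3 + 11*s^2 - 18*s + 18)

Laplace-transform each side.
Using L{y''} = s^2 Y - s·y(0) - y'(0) and L{y'} = sY - y(0), with y(0) = 0, y'(0) = -2, the left side becomes (s^2 - 2*s + 2)Y - (-2).
The right side is L{cos(3*t)} = s/(s^2 + 9).
So (s^2 - 2*s + 2)Y = s/(s^2 + 9) + (-2).
Divide through and combine into a single rational function.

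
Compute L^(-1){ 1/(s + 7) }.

Since L{e^(-7t)} = 1/(s + 7), the inverse is e^(-7*t).

exp(-7*t)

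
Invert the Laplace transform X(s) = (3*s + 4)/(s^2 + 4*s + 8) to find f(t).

Complete the square in the denominator: s^2 + 4*s + 8 = (s + 2)^2 + 2^2.
Split the numerator to match: 3*s + 4 = 3·(s + 2) - 1·2.
Invert each term: 3·(s + 2)/((s + 2)^2 + 4) ↔ 3e^(-2t)cos(2t); -1·2/((s + 2)^2 + 4) ↔ -e^(-2t)sin(2t).

f(t) = -exp(-2*t)*sin(2*t) + 3*exp(-2*t)*cos(2*t)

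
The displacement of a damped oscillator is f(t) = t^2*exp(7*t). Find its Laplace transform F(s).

F(s) = 2/(s - 7)^3

L{t^2} = 2!/s^3 = 2/s^3.
By the first shifting theorem, multiplying by e^(7t) replaces s with s - 7.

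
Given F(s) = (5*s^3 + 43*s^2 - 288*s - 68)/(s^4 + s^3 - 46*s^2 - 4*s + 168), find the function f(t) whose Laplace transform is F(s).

f(t) = 2*exp(6*t) + 3*exp(2*t) + 4*exp(-2*t) - 4*exp(-7*t)

Factor the denominator: s^4 + s^3 - 46*s^2 - 4*s + 168 = (s - 6)*(s - 2)*(s + 2)*(s + 7).
Partial fraction decomposition gives [2/(s - 6)] + [-4/(s + 7)] + [3/(s - 2)] + [4/(s + 2)].
Invert each term: 2/(s - 6) ↔ 2e^(6t); -4/(s + 7) ↔ -4e^(-7t); 3/(s - 2) ↔ 3e^(2t); 4/(s + 2) ↔ 4e^(-2t).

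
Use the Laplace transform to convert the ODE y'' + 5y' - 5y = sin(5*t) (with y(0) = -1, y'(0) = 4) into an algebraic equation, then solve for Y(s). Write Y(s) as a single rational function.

Transform both sides with L{·}.
The derivative rules (L{y''} = s^2 Y - s·y(0) - y'(0) and L{y'} = sY - y(0), with y(0) = -1, y'(0) = 4) turn the left side into (s^2 + 5*s - 5)Y - (-s - 1).
The right side is L{sin(5*t)} = 5/(s^2 + 25).
So (s^2 + 5*s - 5)Y = 5/(s^2 + 25) + (-s - 1).
Solve for Y(s) and write it as one ratio of polynomials.

Y(s) = (-s^3 - s^2 - 25*s - 20)/(s^4 + 5*s^3 + 20*s^2 + 125*s - 125)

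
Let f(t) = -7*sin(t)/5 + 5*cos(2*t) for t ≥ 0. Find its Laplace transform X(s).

The transform is linear, so treat each term independently.
(-7/5)·[L{sin(t)} = 1/(s^2 + 1)]; (5)·[L{cos(2t)} = s/(s^2 + 4)].

X(s) = 5*s/(s^2 + 4) - 7/(5*(s^2 + 1))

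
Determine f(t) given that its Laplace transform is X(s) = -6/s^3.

Since L{t^2} = 2!/s^3 = 2/s^3, the inverse is t^2, scaled by -3.

f(t) = -3*t^2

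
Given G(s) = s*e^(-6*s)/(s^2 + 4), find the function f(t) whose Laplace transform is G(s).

f(t) = Heaviside(t - 6)*(cos(2*t - 12))

The factor e^(-6s) signals a time shift by c = 6 (second shifting theorem).
L{cos(2t)} = s/(s^2 + 4), so L^-1{s/(s^2 + 4)} = cos(2*t).
Hence the inverse is u(t - 6) times that function evaluated at t - 6.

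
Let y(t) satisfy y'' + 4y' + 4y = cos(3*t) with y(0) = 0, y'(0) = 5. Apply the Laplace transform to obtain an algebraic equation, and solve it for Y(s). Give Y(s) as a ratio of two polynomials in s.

Y(s) = (5*s^2 + s + 45)/(s^4 + 4*s^3 + 13*s^2 + 36*s + 36)

Transform both sides with L{·}.
With L{y''} = s^2 Y - s·y(0) - y'(0) and L{y'} = sY - y(0), with y(0) = 0, y'(0) = 5: the LHS transforms to (s^2 + 4*s + 4)Y - (5).
The right side is L{cos(3*t)} = s/(s^2 + 9).
So (s^2 + 4*s + 4)Y = s/(s^2 + 9) + (5).
Divide through and combine into a single rational function.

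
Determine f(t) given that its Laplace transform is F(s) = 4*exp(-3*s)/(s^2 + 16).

The factor e^(-3s) signals a time shift by c = 3 (second shifting theorem).
L{sin(4t)} = 4/(s^2 + 16), so L^-1{4/(s^2 + 16)} = sin(4*t).
Hence the inverse is u(t - 3) times that function evaluated at t - 3.

f(t) = Heaviside(t - 3)*(sin(4*t - 12))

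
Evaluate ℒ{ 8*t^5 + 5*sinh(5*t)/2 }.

25/(2*(s^2 - 25)) + 960/s^6

Apply the Laplace transform termwise.
(8)·[L{t^5} = 5!/s^6 = 120/s^6]; (5/2)·[L{sinh(5t)} = 5/(s^2 - 25)].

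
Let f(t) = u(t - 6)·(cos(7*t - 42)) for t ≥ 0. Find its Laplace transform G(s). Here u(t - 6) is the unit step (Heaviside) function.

By the second shifting theorem, L{u(t - c)·g(t - c)} = e^(-cs)·H(s) with c = 6 and H(s) = L{g(t)}.
L{cos(7t)} = s/(s^2 + 49).

G(s) = s*exp(-6*s)/(s^2 + 49)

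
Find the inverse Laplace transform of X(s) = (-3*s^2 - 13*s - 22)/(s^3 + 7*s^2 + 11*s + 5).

-3*t*exp(-t) - exp(-t) - 2*exp(-5*t)

Factor the denominator: s^3 + 7*s^2 + 11*s + 5 = (s + 1)^2*(s + 5).
Partial fraction decomposition gives [-1/(s + 1)] + [-3/(s + 1)^2] + [-2/(s + 5)].
Invert each term: -1/(s + 1) ↔ -e^(-t); -3/(s + 1)^2 ↔ -3t·e^(-t); -2/(s + 5) ↔ -2e^(-5t).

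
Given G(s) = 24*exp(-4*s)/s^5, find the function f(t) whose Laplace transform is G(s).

f(t) = Heaviside(t - 4)*((t - 4)^4)

The factor e^(-4s) signals a time shift by c = 4 (second shifting theorem).
L{t^4} = 4!/s^5 = 24/s^5, so L^-1{24/s^5} = t^4.
Hence the inverse is u(t - 4) times that function evaluated at t - 4.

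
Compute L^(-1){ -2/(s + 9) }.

Since L{e^(-9t)} = 1/(s + 9), the inverse is e^(-9*t), scaled by -2.

-2*exp(-9*t)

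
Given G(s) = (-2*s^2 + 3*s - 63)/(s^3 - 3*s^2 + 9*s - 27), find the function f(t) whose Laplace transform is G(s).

Factor the denominator: s^3 - 3*s^2 + 9*s - 27 = (s - 3)*(s^2 + 9).
Partial fraction decomposition gives [-4/(s - 3)] + [2*s/(s^2 + 9)] + [9/(s^2 + 9)].
Invert each term: -4/(s - 3) ↔ -4e^(3t); 2·s/(s^2 + 9) ↔ 2cos(3t); 3·3/(s^2 + 9) ↔ 3sin(3t).

f(t) = -4*exp(3*t) + 3*sin(3*t) + 2*cos(3*t)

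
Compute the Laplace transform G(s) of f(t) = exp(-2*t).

G(s) = 1/(s + 2)

L{1} = 1/s.
By the first shifting theorem, multiplying by e^(-2t) replaces s with s + 2.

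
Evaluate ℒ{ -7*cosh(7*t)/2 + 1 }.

-7*s/(2*(s^2 - 49)) + 1/s

By linearity of the Laplace transform, transform each term separately.
L{1} = 1/s; (-7/2)·[L{cosh(7t)} = s/(s^2 - 49)].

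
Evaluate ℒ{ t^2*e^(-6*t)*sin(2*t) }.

4*(3*s^2 + 36*s + 104)/(s^2 + 12*s + 40)^3

L{sin(2t)} = 2/(s^2 + 4).
Multiplying by e^(-6t) shifts s → s + 6, so L{e^(-6*t)*sin(2*t)} = 2/((s + 6)^2 + 4).
Then apply L{t^2·g(t)} = (-1)^2 d^2/ds^2[G(s)] with G(s) = 2/((s + 6)^2 + 4):
differentiating 2 times and applying the sign gives 4*(3*s^2 + 36*s + 104)/(s^2 + 12*s + 40)^3.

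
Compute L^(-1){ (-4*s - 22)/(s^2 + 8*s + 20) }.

-3*exp(-4*t)*sin(2*t) - 4*exp(-4*t)*cos(2*t)

Complete the square in the denominator: s^2 + 8*s + 20 = (s + 4)^2 + 2^2.
Split the numerator to match: -4*s - 22 = -4·(s + 4) - 3·2.
Invert each term: -4·(s + 4)/((s + 4)^2 + 4) ↔ -4e^(-4t)cos(2t); -3·2/((s + 4)^2 + 4) ↔ -3e^(-4t)sin(2t).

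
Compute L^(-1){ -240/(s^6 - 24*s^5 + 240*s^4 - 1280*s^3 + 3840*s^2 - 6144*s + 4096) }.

Rewrite the denominator: s^6 - 24*s^5 + 240*s^4 - 1280*s^3 + 3840*s^2 - 6144*s + 4096 = (s - 4)^6.
The form in (s - 4) signals a first-shifting-theorem factor e^(4t).
Since L{t^5} = 5!/s^6 = 120/s^6, the inverse is t^5*e^(4*t), scaled by -2.

-2*t^5*exp(4*t)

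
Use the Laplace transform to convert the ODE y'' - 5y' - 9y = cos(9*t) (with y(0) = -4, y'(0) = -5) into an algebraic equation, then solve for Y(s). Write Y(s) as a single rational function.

Y(s) = (-4*s^3 + 15*s^2 - 323*s + 1215)/(s^4 - 5*s^3 + 72*s^2 - 405*s - 729)

Laplace-transform each side.
With L{y''} = s^2 Y - s·y(0) - y'(0) and L{y'} = sY - y(0), with y(0) = -4, y'(0) = -5: the LHS transforms to (s^2 - 5*s - 9)Y - (-4*s + 15).
The right side is L{cos(9*t)} = s/(s^2 + 81).
So (s^2 - 5*s - 9)Y = s/(s^2 + 81) + (-4*s + 15).
Isolate Y and clear denominators.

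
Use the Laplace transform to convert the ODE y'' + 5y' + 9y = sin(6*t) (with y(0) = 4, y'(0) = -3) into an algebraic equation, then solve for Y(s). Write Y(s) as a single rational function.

Y(s) = (4*s^3 + 17*s^2 + 144*s + 618)/(s^4 + 5*s^3 + 45*s^2 + 180*s + 324)

Apply the Laplace transform to the equation.
Using L{y''} = s^2 Y - s·y(0) - y'(0) and L{y'} = sY - y(0), with y(0) = 4, y'(0) = -3, the left side becomes (s^2 + 5*s + 9)Y - (4*s + 17).
The right side is L{sin(6*t)} = 6/(s^2 + 36).
So (s^2 + 5*s + 9)Y = 6/(s^2 + 36) + (4*s + 17).
Solve for Y(s) and write it as one ratio of polynomials.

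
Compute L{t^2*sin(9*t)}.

L{sin(9t)} = 9/(s^2 + 81).
Then apply L{t^2·g(t)} = (-1)^2 d^2/ds^2[G(s)] with G(s) = 9/(s^2 + 81):
differentiating 2 times and applying the sign gives 54*(s^2 - 27)/(s^2 + 81)^3.

54*(s^2 - 27)/(s^2 + 81)^3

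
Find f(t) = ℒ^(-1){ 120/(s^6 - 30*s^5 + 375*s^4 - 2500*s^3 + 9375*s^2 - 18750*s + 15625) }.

f(t) = t^5*exp(5*t)

Rewrite the denominator: s^6 - 30*s^5 + 375*s^4 - 2500*s^3 + 9375*s^2 - 18750*s + 15625 = (s - 5)^6.
The form in (s - 5) signals a first-shifting-theorem factor e^(5t).
Since L{t^5} = 5!/s^6 = 120/s^6, the inverse is t^5*e^(5*t).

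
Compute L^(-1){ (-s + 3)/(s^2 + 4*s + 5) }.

5*exp(-2*t)*sin(t) - exp(-2*t)*cos(t)

Complete the square in the denominator: s^2 + 4*s + 5 = (s + 2)^2 + 1^2.
Split the numerator to match: -s + 3 = -1·(s + 2) + 5·1.
Invert each term: -1·(s + 2)/((s + 2)^2 + 1) ↔ -e^(-2t)cos(t); 5·1/((s + 2)^2 + 1) ↔ 5e^(-2t)sin(t).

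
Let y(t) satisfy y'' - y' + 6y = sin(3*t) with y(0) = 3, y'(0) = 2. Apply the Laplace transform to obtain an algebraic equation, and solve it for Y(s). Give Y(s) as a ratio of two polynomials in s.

Take the Laplace transform of both sides.
The derivative rules (L{y''} = s^2 Y - s·y(0) - y'(0) and L{y'} = sY - y(0), with y(0) = 3, y'(0) = 2) turn the left side into (s^2 - s + 6)Y - (3*s - 1).
The right side is L{sin(3*t)} = 3/(s^2 + 9).
So (s^2 - s + 6)Y = 3/(s^2 + 9) + (3*s - 1).
Isolate Y and clear denominators.

Y(s) = (3*s^3 - s^2 + 27*s - 6)/(s^4 - s^3 + 15*s^2 - 9*s + 54)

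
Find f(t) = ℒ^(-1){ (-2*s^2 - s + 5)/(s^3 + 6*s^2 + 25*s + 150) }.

f(t) = sin(5*t) - cos(5*t) - exp(-6*t)

Factor the denominator: s^3 + 6*s^2 + 25*s + 150 = (s + 6)*(s^2 + 25).
Partial fraction decomposition gives [-1/(s + 6)] + [-s/(s^2 + 25)] + [5/(s^2 + 25)].
Invert each term: -1/(s + 6) ↔ -e^(-6t); -1·s/(s^2 + 25) ↔ -cos(5t); 1·5/(s^2 + 25) ↔ sin(5t).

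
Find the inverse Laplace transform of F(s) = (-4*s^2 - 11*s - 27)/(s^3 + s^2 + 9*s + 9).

Factor the denominator: s^3 + s^2 + 9*s + 9 = (s + 1)*(s^2 + 9).
Partial fraction decomposition gives [-2/(s + 1)] + [-2*s/(s^2 + 9)] + [-9/(s^2 + 9)].
Invert each term: -2/(s + 1) ↔ -2e^(-t); -2·s/(s^2 + 9) ↔ -2cos(3t); -3·3/(s^2 + 9) ↔ -3sin(3t).

-3*sin(3*t) - 2*cos(3*t) - 2*exp(-t)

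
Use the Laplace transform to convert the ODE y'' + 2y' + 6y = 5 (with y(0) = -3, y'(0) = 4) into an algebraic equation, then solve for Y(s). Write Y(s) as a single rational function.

Take the Laplace transform of both sides.
The derivative rules (L{y''} = s^2 Y - s·y(0) - y'(0) and L{y'} = sY - y(0), with y(0) = -3, y'(0) = 4) turn the left side into (s^2 + 2*s + 6)Y - (-3*s - 2).
The right side is L{5} = 5/s.
So (s^2 + 2*s + 6)Y = 5/s + (-3*s - 2).
Divide through and combine into a single rational function.

Y(s) = (-3*s^2 - 2*s + 5)/(s^3 + 2*s^2 + 6*s)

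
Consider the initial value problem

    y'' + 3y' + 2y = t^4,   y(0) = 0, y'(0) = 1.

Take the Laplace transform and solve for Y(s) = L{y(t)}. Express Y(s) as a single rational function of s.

Y(s) = (s^5 + 24)/(s^7 + 3*s^6 + 2*s^5)

Transform both sides with L{·}.
Using L{y''} = s^2 Y - s·y(0) - y'(0) and L{y'} = sY - y(0), with y(0) = 0, y'(0) = 1, the left side becomes (s^2 + 3*s + 2)Y - (1).
The right side is L{t^4} = 24/s^5.
So (s^2 + 3*s + 2)Y = 24/s^5 + (1).
Divide through and combine into a single rational function.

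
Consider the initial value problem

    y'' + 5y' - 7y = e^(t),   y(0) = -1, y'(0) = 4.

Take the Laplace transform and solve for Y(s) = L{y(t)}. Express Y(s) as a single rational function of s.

Transform both sides with L{·}.
Using L{y''} = s^2 Y - s·y(0) - y'(0) and L{y'} = sY - y(0), with y(0) = -1, y'(0) = 4, the left side becomes (s^2 + 5*s - 7)Y - (-s - 1).
The right side is L{e^(t)} = 1/(s - 1).
So (s^2 + 5*s - 7)Y = 1/(s - 1) + (-s - 1).
Divide through and combine into a single rational function.

Y(s) = (-s^2 + 2)/(s^3 + 4*s^2 - 12*s + 7)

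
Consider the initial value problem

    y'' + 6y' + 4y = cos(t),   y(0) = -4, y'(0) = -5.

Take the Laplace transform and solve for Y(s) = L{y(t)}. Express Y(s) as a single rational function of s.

Y(s) = (-4*s^3 - 29*s^2 - 3*s - 29)/(s^4 + 6*s^3 + 5*s^2 + 6*s + 4)

Apply the Laplace transform to the equation.
Using L{y''} = s^2 Y - s·y(0) - y'(0) and L{y'} = sY - y(0), with y(0) = -4, y'(0) = -5, the left side becomes (s^2 + 6*s + 4)Y - (-4*s - 29).
The right side is L{cos(t)} = s/(s^2 + 1).
So (s^2 + 6*s + 4)Y = s/(s^2 + 1) + (-4*s - 29).
Isolate Y and clear denominators.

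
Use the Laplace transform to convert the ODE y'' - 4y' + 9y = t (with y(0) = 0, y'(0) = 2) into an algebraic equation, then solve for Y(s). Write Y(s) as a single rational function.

Apply the Laplace transform to the equation.
The derivative rules (L{y''} = s^2 Y - s·y(0) - y'(0) and L{y'} = sY - y(0), with y(0) = 0, y'(0) = 2) turn the left side into (s^2 - 4*s + 9)Y - (2).
The right side is L{t} = s^(-2).
So (s^2 - 4*s + 9)Y = s^(-2) + (2).
Divide through and combine into a single rational function.

Y(s) = (2*s^2 + 1)/(s^4 - 4*s^3 + 9*s^2)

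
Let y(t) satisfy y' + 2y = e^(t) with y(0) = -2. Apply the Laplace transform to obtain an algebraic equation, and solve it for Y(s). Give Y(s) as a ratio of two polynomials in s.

Apply the Laplace transform to the equation.
With L{y'} = sY - y(0) = sY - (-2): the LHS transforms to (s + 2)Y - (-2).
The right side is L{e^(t)} = 1/(s - 1).
So (s + 2)Y = 1/(s - 1) + (-2).
Isolate Y and clear denominators.

Y(s) = (-2*s + 3)/(s^2 + s - 2)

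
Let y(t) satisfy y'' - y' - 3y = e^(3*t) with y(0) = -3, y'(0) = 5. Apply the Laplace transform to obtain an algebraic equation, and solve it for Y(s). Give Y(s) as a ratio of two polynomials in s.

Y(s) = (-3*s^2 + 17*s - 23)/(s^3 - 4*s^2 + 9)

Take the Laplace transform of both sides.
The derivative rules (L{y''} = s^2 Y - s·y(0) - y'(0) and L{y'} = sY - y(0), with y(0) = -3, y'(0) = 5) turn the left side into (s^2 - s - 3)Y - (-3*s + 8).
The right side is L{e^(3*t)} = 1/(s - 3).
So (s^2 - s - 3)Y = 1/(s - 3) + (-3*s + 8).
Isolate Y and clear denominators.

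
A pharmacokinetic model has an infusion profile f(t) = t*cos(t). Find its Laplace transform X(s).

L{cos(t)} = s/(s^2 + 1).
Then apply L{t·g(t)} = -d/ds[G(s)] with G(s) = s/(s^2 + 1):
differentiating 1 time and applying the sign gives (s - 1)*(s + 1)/(s^2 + 1)^2.

X(s) = (s - 1)*(s + 1)/(s^2 + 1)^2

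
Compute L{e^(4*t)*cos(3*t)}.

L{cos(3t)} = s/(s^2 + 9).
By the first shifting theorem, multiplying by e^(4t) replaces s with s - 4.

(s - 4)/((s - 4)^2 + 9)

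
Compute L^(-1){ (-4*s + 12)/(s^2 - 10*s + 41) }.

Complete the square in the denominator: s^2 - 10*s + 41 = (s - 5)^2 + 4^2.
Split the numerator to match: -4*s + 12 = -4·(s - 5) - 2·4.
Invert each term: -4·(s - 5)/((s - 5)^2 + 16) ↔ -4e^(5t)cos(4t); -2·4/((s - 5)^2 + 16) ↔ -2e^(5t)sin(4t).

-2*exp(5*t)*sin(4*t) - 4*exp(5*t)*cos(4*t)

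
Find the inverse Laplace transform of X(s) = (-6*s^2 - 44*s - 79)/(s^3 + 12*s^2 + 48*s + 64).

t^2*exp(-4*t)/2 + 4*t*exp(-4*t) - 6*exp(-4*t)

Factor the denominator: s^3 + 12*s^2 + 48*s + 64 = (s + 4)^3.
Partial fraction decomposition gives [-6/(s + 4)] + [4/(s + 4)^2] + [(s + 4)^(-3)].
Invert each term: -6/(s + 4) ↔ -6e^(-4t); 4/(s + 4)^2 ↔ 4t·e^(-4t); 1/(s + 4)^3 ↔ (1/2)t^2·e^(-4t).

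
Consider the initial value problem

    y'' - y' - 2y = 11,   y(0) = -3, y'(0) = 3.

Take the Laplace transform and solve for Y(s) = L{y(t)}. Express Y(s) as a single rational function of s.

Take the Laplace transform of both sides.
With L{y''} = s^2 Y - s·y(0) - y'(0) and L{y'} = sY - y(0), with y(0) = -3, y'(0) = 3: the LHS transforms to (s^2 - s - 2)Y - (-3*s + 6).
The right side is L{11} = 11/s.
So (s^2 - s - 2)Y = 11/s + (-3*s + 6).
Divide through and combine into a single rational function.

Y(s) = (-3*s^2 + 6*s + 11)/(s^3 - s^2 - 2*s)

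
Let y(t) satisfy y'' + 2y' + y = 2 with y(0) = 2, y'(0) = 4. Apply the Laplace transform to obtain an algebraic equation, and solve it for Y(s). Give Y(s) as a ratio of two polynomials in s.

Y(s) = (2*s^2 + 8*s + 2)/(s^3 + 2*s^2 + s)

Take the Laplace transform of both sides.
The derivative rules (L{y''} = s^2 Y - s·y(0) - y'(0) and L{y'} = sY - y(0), with y(0) = 2, y'(0) = 4) turn the left side into (s^2 + 2*s + 1)Y - (2*s + 8).
The right side is L{2} = 2/s.
So (s^2 + 2*s + 1)Y = 2/s + (2*s + 8).
Divide through and combine into a single rational function.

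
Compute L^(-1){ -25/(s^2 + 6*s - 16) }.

Rewrite the denominator: s^2 + 6*s - 16 = (s + 3)^2 - 25.
The form in (s + 3) signals a first-shifting-theorem factor e^(-3t).
Since L{sinh(5t)} = 5/(s^2 - 25), the inverse is e^(-3*t)*sinh(5*t), scaled by -5.

-5*exp(-3*t)*sinh(5*t)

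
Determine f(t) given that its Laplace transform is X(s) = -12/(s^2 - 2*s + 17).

f(t) = -3*exp(t)*sin(4*t)

Rewrite the denominator: s^2 - 2*s + 17 = (s - 1)^2 + 16.
The form in (s - 1) signals a first-shifting-theorem factor e^(t).
Since L{sin(4t)} = 4/(s^2 + 16), the inverse is exp(t)*sin(4*t), scaled by -3.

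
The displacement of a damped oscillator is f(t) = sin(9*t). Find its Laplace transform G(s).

G(s) = 9/(s^2 + 81)

L{sin(9t)} = 9/(s^2 + 81).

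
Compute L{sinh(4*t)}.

4/(s^2 - 16)

L{sinh(4t)} = 4/(s^2 - 16).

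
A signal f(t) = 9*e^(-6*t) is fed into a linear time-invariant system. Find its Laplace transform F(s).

F(s) = 9/(s + 6)

L{9} = 9/s.
By the first shifting theorem, multiplying by e^(-6t) replaces s with s + 6.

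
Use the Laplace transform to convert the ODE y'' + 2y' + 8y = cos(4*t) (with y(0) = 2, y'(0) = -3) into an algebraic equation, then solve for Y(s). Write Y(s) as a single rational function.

Y(s) = (2*s^3 + s^2 + 33*s + 16)/(s^4 + 2*s^3 + 24*s^2 + 32*s + 128)

Transform both sides with L{·}.
With L{y''} = s^2 Y - s·y(0) - y'(0) and L{y'} = sY - y(0), with y(0) = 2, y'(0) = -3: the LHS transforms to (s^2 + 2*s + 8)Y - (2*s + 1).
The right side is L{cos(4*t)} = s/(s^2 + 16).
So (s^2 + 2*s + 8)Y = s/(s^2 + 16) + (2*s + 1).
Solve for Y(s) and write it as one ratio of polynomials.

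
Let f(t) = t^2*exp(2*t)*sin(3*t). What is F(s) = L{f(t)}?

L{sin(3t)} = 3/(s^2 + 9).
Multiplying by e^(2t) shifts s → s - 2, so L{exp(2*t)*sin(3*t)} = 3/((s - 2)^2 + 9).
Then apply L{t^2·g(t)} = (-1)^2 d^2/ds^2[G(s)] with G(s) = 3/((s - 2)^2 + 9):
differentiating 2 times and applying the sign gives 18*(s^2 - 4*s + 1)/(s^2 - 4*s + 13)^3.

F(s) = 18*(s^2 - 4*s + 1)/(s^2 - 4*s + 13)^3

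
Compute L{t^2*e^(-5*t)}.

L{e^(-5t)} = 1/(s + 5).
Then apply L{t^2·g(t)} = (-1)^2 d^2/ds^2[H(s)] with H(s) = 1/(s + 5):
differentiating 2 times and applying the sign gives 2/(s + 5)^3.

2/(s + 5)^3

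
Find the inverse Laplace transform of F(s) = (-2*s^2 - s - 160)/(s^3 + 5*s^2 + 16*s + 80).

-4*sin(4*t) + 3*cos(4*t) - 5*exp(-5*t)

Factor the denominator: s^3 + 5*s^2 + 16*s + 80 = (s + 5)*(s^2 + 16).
Partial fraction decomposition gives [-5/(s + 5)] + [3*s/(s^2 + 16)] + [-16/(s^2 + 16)].
Invert each term: -5/(s + 5) ↔ -5e^(-5t); 3·s/(s^2 + 16) ↔ 3cos(4t); -4·4/(s^2 + 16) ↔ -4sin(4t).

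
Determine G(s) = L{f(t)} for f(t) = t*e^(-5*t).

L{e^(-5t)} = 1/(s + 5).
Then apply L{t·g(t)} = -d/ds[H(s)] with H(s) = 1/(s + 5):
differentiating 1 time and applying the sign gives (s + 5)^(-2).

G(s) = (s + 5)^(-2)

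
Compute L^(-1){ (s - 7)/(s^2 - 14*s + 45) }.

exp(7*t)*cosh(2*t)

Rewrite the denominator: s^2 - 14*s + 45 = (s - 7)^2 - 4.
The form in (s - 7) signals a first-shifting-theorem factor e^(7t).
Since L{cosh(2t)} = s/(s^2 - 4), the inverse is e^(7*t)*cosh(2*t).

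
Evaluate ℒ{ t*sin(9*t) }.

L{sin(9t)} = 9/(s^2 + 81).
Then apply L{t·g(t)} = -d/ds[G(s)] with G(s) = 9/(s^2 + 81):
differentiating 1 time and applying the sign gives 18*s/(s^2 + 81)^2.

18*s/(s^2 + 81)^2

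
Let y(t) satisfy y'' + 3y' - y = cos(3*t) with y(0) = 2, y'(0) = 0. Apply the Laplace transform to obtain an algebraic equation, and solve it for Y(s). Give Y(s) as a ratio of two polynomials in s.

Apply the Laplace transform to the equation.
The derivative rules (L{y''} = s^2 Y - s·y(0) - y'(0) and L{y'} = sY - y(0), with y(0) = 2, y'(0) = 0) turn the left side into (s^2 + 3*s - 1)Y - (2*s + 6).
The right side is L{cos(3*t)} = s/(s^2 + 9).
So (s^2 + 3*s - 1)Y = s/(s^2 + 9) + (2*s + 6).
Divide through and combine into a single rational function.

Y(s) = (2*s^3 + 6*s^2 + 19*s + 54)/(s^4 + 3*s^3 + 8*s^2 + 27*s - 9)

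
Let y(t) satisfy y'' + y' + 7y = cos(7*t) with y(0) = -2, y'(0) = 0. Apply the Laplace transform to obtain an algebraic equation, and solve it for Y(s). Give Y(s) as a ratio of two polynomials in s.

Laplace-transform each side.
Using L{y''} = s^2 Y - s·y(0) - y'(0) and L{y'} = sY - y(0), with y(0) = -2, y'(0) = 0, the left side becomes (s^2 + s + 7)Y - (-2*s - 2).
The right side is L{cos(7*t)} = s/(s^2 + 49).
So (s^2 + s + 7)Y = s/(s^2 + 49) + (-2*s - 2).
Isolate Y and clear denominators.

Y(s) = (-2*s^3 - 2*s^2 - 97*s - 98)/(s^4 + s^3 + 56*s^2 + 49*s + 343)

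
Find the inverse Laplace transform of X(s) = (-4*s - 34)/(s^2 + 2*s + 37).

Complete the square in the denominator: s^2 + 2*s + 37 = (s + 1)^2 + 6^2.
Split the numerator to match: -4*s - 34 = -4·(s + 1) - 5·6.
Invert each term: -4·(s + 1)/((s + 1)^2 + 36) ↔ -4e^(-t)cos(6t); -5·6/((s + 1)^2 + 36) ↔ -5e^(-t)sin(6t).

-5*exp(-t)*sin(6*t) - 4*exp(-t)*cos(6*t)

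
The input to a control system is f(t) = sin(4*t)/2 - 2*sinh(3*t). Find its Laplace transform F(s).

F(s) = 2/(s^2 + 16) - 6/(s^2 - 9)

By linearity of the Laplace transform, transform each term separately.
(1/2)·[L{sin(4t)} = 4/(s^2 + 16)]; (-2)·[L{sinh(3t)} = 3/(s^2 - 9)].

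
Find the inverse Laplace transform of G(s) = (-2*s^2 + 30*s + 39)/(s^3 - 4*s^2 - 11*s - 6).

Factor the denominator: s^3 - 4*s^2 - 11*s - 6 = (s - 6)*(s + 1)^2.
Partial fraction decomposition gives [-5/(s + 1)] + [-1/(s + 1)^2] + [3/(s - 6)].
Invert each term: -5/(s + 1) ↔ -5e^(-t); -1/(s + 1)^2 ↔ -t·e^(-t); 3/(s - 6) ↔ 3e^(6t).

-t*exp(-t) + 3*exp(6*t) - 5*exp(-t)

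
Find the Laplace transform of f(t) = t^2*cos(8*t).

2*s*(s^2 - 192)/(s^2 + 64)^3

L{cos(8t)} = s/(s^2 + 64).
Then apply L{t^2·g(t)} = (-1)^2 d^2/ds^2[G(s)] with G(s) = s/(s^2 + 64):
differentiating 2 times and applying the sign gives 2*s*(s^2 - 192)/(s^2 + 64)^3.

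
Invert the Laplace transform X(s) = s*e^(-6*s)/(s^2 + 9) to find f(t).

The factor e^(-6s) signals a time shift by c = 6 (second shifting theorem).
L{cos(3t)} = s/(s^2 + 9), so L^-1{s/(s^2 + 9)} = cos(3*t).
Hence the inverse is u(t - 6) times that function evaluated at t - 6.

f(t) = Heaviside(t - 6)*(cos(3*t - 18))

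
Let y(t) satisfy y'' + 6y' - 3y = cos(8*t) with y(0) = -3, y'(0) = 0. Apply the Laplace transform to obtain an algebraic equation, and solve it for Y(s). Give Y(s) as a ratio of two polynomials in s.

Apply the Laplace transform to the equation.
Using L{y''} = s^2 Y - s·y(0) - y'(0) and L{y'} = sY - y(0), with y(0) = -3, y'(0) = 0, the left side becomes (s^2 + 6*s - 3)Y - (-3*s - 18).
The right side is L{cos(8*t)} = s/(s^2 + 64).
So (s^2 + 6*s - 3)Y = s/(s^2 + 64) + (-3*s - 18).
Divide through and combine into a single rational function.

Y(s) = (-3*s^3 - 18*s^2 - 191*s - 1152)/(s^4 + 6*s^3 + 61*s^2 + 384*s - 192)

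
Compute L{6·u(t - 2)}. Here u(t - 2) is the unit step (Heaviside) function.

By the second shifting theorem, L{u(t - c)·g(t - c)} = e^(-cs)·G(s) with c = 2 and G(s) = L{g(t)}.
L{6} = 6/s.

6*exp(-2*s)/s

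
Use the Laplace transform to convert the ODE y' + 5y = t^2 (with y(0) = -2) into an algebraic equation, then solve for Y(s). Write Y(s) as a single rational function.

Transform both sides with L{·}.
Using L{y'} = sY - y(0) = sY - (-2), the left side becomes (s + 5)Y - (-2).
The right side is L{t^2} = 2/s^3.
So (s + 5)Y = 2/s^3 + (-2).
Isolate Y and clear denominators.

Y(s) = (-2*s^3 + 2)/(s^4 + 5*s^3)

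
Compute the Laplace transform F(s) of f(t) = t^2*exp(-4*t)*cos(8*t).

L{cos(8t)} = s/(s^2 + 64).
Multiplying by e^(-4t) shifts s → s + 4, so L{exp(-4*t)*cos(8*t)} = (s + 4)/((s + 4)^2 + 64).
Then apply L{t^2·g(t)} = (-1)^2 d^2/ds^2[G(s)] with G(s) = (s + 4)/((s + 4)^2 + 64):
differentiating 2 times and applying the sign gives 2*(s + 4)*(s^2 + 8*s - 176)/(s^2 + 8*s + 80)^3.

F(s) = 2*(s + 4)*(s^2 + 8*s - 176)/(s^2 + 8*s + 80)^3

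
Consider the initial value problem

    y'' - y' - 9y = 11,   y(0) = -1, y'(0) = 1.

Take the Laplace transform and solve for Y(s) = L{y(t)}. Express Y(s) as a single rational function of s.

Transform both sides with L{·}.
Using L{y''} = s^2 Y - s·y(0) - y'(0) and L{y'} = sY - y(0), with y(0) = -1, y'(0) = 1, the left side becomes (s^2 - s - 9)Y - (-s + 2).
The right side is L{11} = 11/s.
So (s^2 - s - 9)Y = 11/s + (-s + 2).
Solve for Y(s) and write it as one ratio of polynomials.

Y(s) = (-s^2 + 2*s + 11)/(s^3 - s^2 - 9*s)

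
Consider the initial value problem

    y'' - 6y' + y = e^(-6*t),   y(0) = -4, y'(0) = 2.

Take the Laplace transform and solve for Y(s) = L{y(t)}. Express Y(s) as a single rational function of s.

Y(s) = (-4*s^2 + 2*s + 157)/(s^3 - 35*s + 6)

Apply the Laplace transform to the equation.
With L{y''} = s^2 Y - s·y(0) - y'(0) and L{y'} = sY - y(0), with y(0) = -4, y'(0) = 2: the LHS transforms to (s^2 - 6*s + 1)Y - (-4*s + 26).
The right side is L{e^(-6*t)} = 1/(s + 6).
So (s^2 - 6*s + 1)Y = 1/(s + 6) + (-4*s + 26).
Divide through and combine into a single rational function.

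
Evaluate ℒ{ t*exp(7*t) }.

L{e^(7t)} = 1/(s - 7).
Then apply L{t·g(t)} = -d/ds[G(s)] with G(s) = 1/(s - 7):
differentiating 1 time and applying the sign gives (s - 7)^(-2).

(s - 7)^(-2)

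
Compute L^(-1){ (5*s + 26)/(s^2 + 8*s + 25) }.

2*exp(-4*t)*sin(3*t) + 5*exp(-4*t)*cos(3*t)

Complete the square in the denominator: s^2 + 8*s + 25 = (s + 4)^2 + 3^2.
Split the numerator to match: 5*s + 26 = 5·(s + 4) + 2·3.
Invert each term: 5·(s + 4)/((s + 4)^2 + 9) ↔ 5e^(-4t)cos(3t); 2·3/((s + 4)^2 + 9) ↔ 2e^(-4t)sin(3t).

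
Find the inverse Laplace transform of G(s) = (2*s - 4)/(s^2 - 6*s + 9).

2*t*exp(3*t) + 2*exp(3*t)

Factor the denominator: s^2 - 6*s + 9 = (s - 3)^2.
Partial fraction decomposition gives [2/(s - 3)] + [2/(s - 3)^2].
Invert each term: 2/(s - 3) ↔ 2e^(3t); 2/(s - 3)^2 ↔ 2t·e^(3t).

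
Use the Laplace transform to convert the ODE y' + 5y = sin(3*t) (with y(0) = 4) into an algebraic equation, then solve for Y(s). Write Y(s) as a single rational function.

Y(s) = (4*s^2 + 39)/(s^3 + 5*s^2 + 9*s + 45)

Transform both sides with L{·}.
The derivative rules (L{y'} = sY - y(0) = sY - 4) turn the left side into (s + 5)Y - (4).
The right side is L{sin(3*t)} = 3/(s^2 + 9).
So (s + 5)Y = 3/(s^2 + 9) + (4).
Isolate Y and clear denominators.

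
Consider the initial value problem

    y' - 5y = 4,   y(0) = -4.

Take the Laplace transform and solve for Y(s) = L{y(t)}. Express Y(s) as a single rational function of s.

Laplace-transform each side.
Using L{y'} = sY - y(0) = sY - (-4), the left side becomes (s - 5)Y - (-4).
The right side is L{4} = 4/s.
So (s - 5)Y = 4/s + (-4).
Solve for Y(s) and write it as one ratio of polynomials.

Y(s) = (-4*s + 4)/(s^2 - 5*s)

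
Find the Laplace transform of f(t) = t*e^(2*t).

L{e^(2t)} = 1/(s - 2).
Then apply L{t·g(t)} = -d/ds[G(s)] with G(s) = 1/(s - 2):
differentiating 1 time and applying the sign gives (s - 2)^(-2).

(s - 2)^(-2)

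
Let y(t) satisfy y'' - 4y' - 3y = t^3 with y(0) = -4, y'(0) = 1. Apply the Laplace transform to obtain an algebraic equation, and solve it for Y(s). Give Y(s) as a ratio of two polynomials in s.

Take the Laplace transform of both sides.
Using L{y''} = s^2 Y - s·y(0) - y'(0) and L{y'} = sY - y(0), with y(0) = -4, y'(0) = 1, the left side becomes (s^2 - 4*s - 3)Y - (-4*s + 17).
The right side is L{t^3} = 6/s^4.
So (s^2 - 4*s - 3)Y = 6/s^4 + (-4*s + 17).
Isolate Y and clear denominators.

Y(s) = (-4*s^5 + 17*s^4 + 6)/(s^6 - 4*s^5 - 3*s^4)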